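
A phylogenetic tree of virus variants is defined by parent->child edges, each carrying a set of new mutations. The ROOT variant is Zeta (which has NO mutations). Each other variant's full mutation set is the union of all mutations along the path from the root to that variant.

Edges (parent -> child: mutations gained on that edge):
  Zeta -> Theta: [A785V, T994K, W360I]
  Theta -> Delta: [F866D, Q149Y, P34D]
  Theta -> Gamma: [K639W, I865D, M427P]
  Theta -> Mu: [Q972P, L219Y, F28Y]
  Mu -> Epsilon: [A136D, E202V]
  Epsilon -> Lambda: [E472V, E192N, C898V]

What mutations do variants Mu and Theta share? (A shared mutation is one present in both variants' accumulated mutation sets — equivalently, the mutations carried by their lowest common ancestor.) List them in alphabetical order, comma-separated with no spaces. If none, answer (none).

Answer: A785V,T994K,W360I

Derivation:
Accumulating mutations along path to Mu:
  At Zeta: gained [] -> total []
  At Theta: gained ['A785V', 'T994K', 'W360I'] -> total ['A785V', 'T994K', 'W360I']
  At Mu: gained ['Q972P', 'L219Y', 'F28Y'] -> total ['A785V', 'F28Y', 'L219Y', 'Q972P', 'T994K', 'W360I']
Mutations(Mu) = ['A785V', 'F28Y', 'L219Y', 'Q972P', 'T994K', 'W360I']
Accumulating mutations along path to Theta:
  At Zeta: gained [] -> total []
  At Theta: gained ['A785V', 'T994K', 'W360I'] -> total ['A785V', 'T994K', 'W360I']
Mutations(Theta) = ['A785V', 'T994K', 'W360I']
Intersection: ['A785V', 'F28Y', 'L219Y', 'Q972P', 'T994K', 'W360I'] ∩ ['A785V', 'T994K', 'W360I'] = ['A785V', 'T994K', 'W360I']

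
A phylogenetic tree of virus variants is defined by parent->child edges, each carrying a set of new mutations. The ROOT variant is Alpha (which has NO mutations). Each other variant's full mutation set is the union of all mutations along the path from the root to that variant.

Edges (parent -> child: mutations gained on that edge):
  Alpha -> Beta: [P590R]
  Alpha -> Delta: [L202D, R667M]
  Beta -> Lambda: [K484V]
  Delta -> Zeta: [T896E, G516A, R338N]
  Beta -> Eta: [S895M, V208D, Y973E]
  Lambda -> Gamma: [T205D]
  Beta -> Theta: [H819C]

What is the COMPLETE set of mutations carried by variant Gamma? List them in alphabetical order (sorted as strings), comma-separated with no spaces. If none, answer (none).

Answer: K484V,P590R,T205D

Derivation:
At Alpha: gained [] -> total []
At Beta: gained ['P590R'] -> total ['P590R']
At Lambda: gained ['K484V'] -> total ['K484V', 'P590R']
At Gamma: gained ['T205D'] -> total ['K484V', 'P590R', 'T205D']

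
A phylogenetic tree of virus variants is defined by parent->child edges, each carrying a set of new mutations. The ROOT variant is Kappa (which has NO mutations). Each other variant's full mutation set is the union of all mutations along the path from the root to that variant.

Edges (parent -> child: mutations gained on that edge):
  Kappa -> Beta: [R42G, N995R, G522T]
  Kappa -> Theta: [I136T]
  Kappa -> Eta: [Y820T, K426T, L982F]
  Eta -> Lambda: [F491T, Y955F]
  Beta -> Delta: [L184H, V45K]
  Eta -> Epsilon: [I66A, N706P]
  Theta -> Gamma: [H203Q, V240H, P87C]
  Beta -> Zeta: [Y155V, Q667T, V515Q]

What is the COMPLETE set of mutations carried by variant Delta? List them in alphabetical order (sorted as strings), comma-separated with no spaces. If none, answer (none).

At Kappa: gained [] -> total []
At Beta: gained ['R42G', 'N995R', 'G522T'] -> total ['G522T', 'N995R', 'R42G']
At Delta: gained ['L184H', 'V45K'] -> total ['G522T', 'L184H', 'N995R', 'R42G', 'V45K']

Answer: G522T,L184H,N995R,R42G,V45K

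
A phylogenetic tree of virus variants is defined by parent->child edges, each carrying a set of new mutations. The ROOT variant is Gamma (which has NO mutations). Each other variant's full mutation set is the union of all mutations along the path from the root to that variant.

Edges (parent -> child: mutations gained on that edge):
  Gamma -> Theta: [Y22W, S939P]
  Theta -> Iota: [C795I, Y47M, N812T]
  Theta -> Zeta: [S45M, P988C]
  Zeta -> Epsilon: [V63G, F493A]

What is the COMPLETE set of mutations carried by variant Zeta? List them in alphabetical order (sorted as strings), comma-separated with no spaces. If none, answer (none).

Answer: P988C,S45M,S939P,Y22W

Derivation:
At Gamma: gained [] -> total []
At Theta: gained ['Y22W', 'S939P'] -> total ['S939P', 'Y22W']
At Zeta: gained ['S45M', 'P988C'] -> total ['P988C', 'S45M', 'S939P', 'Y22W']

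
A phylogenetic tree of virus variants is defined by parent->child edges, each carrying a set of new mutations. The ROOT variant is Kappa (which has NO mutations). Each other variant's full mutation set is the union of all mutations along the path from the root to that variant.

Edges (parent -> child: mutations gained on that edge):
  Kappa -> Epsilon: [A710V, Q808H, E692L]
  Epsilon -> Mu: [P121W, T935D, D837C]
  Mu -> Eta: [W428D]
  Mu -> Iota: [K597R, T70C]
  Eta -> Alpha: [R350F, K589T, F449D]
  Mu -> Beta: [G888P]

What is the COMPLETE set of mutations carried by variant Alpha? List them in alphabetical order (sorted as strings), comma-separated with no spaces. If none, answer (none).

At Kappa: gained [] -> total []
At Epsilon: gained ['A710V', 'Q808H', 'E692L'] -> total ['A710V', 'E692L', 'Q808H']
At Mu: gained ['P121W', 'T935D', 'D837C'] -> total ['A710V', 'D837C', 'E692L', 'P121W', 'Q808H', 'T935D']
At Eta: gained ['W428D'] -> total ['A710V', 'D837C', 'E692L', 'P121W', 'Q808H', 'T935D', 'W428D']
At Alpha: gained ['R350F', 'K589T', 'F449D'] -> total ['A710V', 'D837C', 'E692L', 'F449D', 'K589T', 'P121W', 'Q808H', 'R350F', 'T935D', 'W428D']

Answer: A710V,D837C,E692L,F449D,K589T,P121W,Q808H,R350F,T935D,W428D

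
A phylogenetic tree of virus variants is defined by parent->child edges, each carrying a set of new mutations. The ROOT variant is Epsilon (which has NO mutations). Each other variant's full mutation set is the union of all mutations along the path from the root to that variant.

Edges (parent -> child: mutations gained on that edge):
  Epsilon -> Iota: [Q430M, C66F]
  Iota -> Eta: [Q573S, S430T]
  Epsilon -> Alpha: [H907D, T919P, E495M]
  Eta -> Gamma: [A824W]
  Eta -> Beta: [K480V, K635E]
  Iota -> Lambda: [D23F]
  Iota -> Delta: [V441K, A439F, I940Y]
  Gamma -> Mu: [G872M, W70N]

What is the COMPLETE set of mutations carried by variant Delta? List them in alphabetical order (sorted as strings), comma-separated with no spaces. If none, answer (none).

At Epsilon: gained [] -> total []
At Iota: gained ['Q430M', 'C66F'] -> total ['C66F', 'Q430M']
At Delta: gained ['V441K', 'A439F', 'I940Y'] -> total ['A439F', 'C66F', 'I940Y', 'Q430M', 'V441K']

Answer: A439F,C66F,I940Y,Q430M,V441K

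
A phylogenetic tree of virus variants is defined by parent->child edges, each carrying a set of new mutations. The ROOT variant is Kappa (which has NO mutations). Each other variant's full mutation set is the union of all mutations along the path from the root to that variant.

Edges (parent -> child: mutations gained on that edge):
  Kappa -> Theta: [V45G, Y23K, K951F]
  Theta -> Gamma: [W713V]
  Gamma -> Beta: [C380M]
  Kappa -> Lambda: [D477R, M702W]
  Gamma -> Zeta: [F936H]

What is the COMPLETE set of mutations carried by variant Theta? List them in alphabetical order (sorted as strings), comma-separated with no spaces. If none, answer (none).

At Kappa: gained [] -> total []
At Theta: gained ['V45G', 'Y23K', 'K951F'] -> total ['K951F', 'V45G', 'Y23K']

Answer: K951F,V45G,Y23K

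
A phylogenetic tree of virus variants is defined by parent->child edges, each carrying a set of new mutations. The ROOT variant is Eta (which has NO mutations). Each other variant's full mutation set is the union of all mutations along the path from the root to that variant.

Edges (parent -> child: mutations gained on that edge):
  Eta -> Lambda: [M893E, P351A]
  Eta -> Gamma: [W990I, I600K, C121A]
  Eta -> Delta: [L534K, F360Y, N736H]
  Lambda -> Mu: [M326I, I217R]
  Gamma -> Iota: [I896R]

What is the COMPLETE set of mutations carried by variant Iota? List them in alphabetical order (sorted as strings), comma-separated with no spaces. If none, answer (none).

Answer: C121A,I600K,I896R,W990I

Derivation:
At Eta: gained [] -> total []
At Gamma: gained ['W990I', 'I600K', 'C121A'] -> total ['C121A', 'I600K', 'W990I']
At Iota: gained ['I896R'] -> total ['C121A', 'I600K', 'I896R', 'W990I']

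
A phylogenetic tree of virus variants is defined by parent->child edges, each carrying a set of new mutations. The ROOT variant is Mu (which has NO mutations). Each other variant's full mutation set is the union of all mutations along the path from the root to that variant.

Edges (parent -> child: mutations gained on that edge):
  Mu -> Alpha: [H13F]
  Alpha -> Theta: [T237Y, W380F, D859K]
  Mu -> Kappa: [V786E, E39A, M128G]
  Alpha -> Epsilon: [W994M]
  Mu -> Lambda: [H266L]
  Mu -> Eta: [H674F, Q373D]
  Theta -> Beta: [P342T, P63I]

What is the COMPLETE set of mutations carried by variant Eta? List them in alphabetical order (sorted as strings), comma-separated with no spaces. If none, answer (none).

At Mu: gained [] -> total []
At Eta: gained ['H674F', 'Q373D'] -> total ['H674F', 'Q373D']

Answer: H674F,Q373D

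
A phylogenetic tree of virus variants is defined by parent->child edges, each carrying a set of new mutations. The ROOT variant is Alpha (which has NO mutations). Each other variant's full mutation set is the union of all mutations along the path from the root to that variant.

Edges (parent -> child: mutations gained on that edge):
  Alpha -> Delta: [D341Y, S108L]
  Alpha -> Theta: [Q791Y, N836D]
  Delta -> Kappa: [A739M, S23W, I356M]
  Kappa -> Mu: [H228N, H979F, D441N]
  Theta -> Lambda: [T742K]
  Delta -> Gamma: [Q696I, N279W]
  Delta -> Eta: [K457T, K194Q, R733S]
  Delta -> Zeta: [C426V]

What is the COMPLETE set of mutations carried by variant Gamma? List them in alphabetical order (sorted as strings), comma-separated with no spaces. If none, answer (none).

At Alpha: gained [] -> total []
At Delta: gained ['D341Y', 'S108L'] -> total ['D341Y', 'S108L']
At Gamma: gained ['Q696I', 'N279W'] -> total ['D341Y', 'N279W', 'Q696I', 'S108L']

Answer: D341Y,N279W,Q696I,S108L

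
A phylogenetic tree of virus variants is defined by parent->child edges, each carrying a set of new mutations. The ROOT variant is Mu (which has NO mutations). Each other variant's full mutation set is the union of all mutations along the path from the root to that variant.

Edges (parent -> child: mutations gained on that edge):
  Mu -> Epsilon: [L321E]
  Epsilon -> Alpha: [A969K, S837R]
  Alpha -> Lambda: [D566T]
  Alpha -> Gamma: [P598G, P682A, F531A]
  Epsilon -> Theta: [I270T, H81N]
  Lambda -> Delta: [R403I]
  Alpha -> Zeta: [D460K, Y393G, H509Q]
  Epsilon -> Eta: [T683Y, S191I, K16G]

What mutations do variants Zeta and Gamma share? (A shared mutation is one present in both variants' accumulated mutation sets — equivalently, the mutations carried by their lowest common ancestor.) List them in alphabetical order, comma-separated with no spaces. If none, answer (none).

Accumulating mutations along path to Zeta:
  At Mu: gained [] -> total []
  At Epsilon: gained ['L321E'] -> total ['L321E']
  At Alpha: gained ['A969K', 'S837R'] -> total ['A969K', 'L321E', 'S837R']
  At Zeta: gained ['D460K', 'Y393G', 'H509Q'] -> total ['A969K', 'D460K', 'H509Q', 'L321E', 'S837R', 'Y393G']
Mutations(Zeta) = ['A969K', 'D460K', 'H509Q', 'L321E', 'S837R', 'Y393G']
Accumulating mutations along path to Gamma:
  At Mu: gained [] -> total []
  At Epsilon: gained ['L321E'] -> total ['L321E']
  At Alpha: gained ['A969K', 'S837R'] -> total ['A969K', 'L321E', 'S837R']
  At Gamma: gained ['P598G', 'P682A', 'F531A'] -> total ['A969K', 'F531A', 'L321E', 'P598G', 'P682A', 'S837R']
Mutations(Gamma) = ['A969K', 'F531A', 'L321E', 'P598G', 'P682A', 'S837R']
Intersection: ['A969K', 'D460K', 'H509Q', 'L321E', 'S837R', 'Y393G'] ∩ ['A969K', 'F531A', 'L321E', 'P598G', 'P682A', 'S837R'] = ['A969K', 'L321E', 'S837R']

Answer: A969K,L321E,S837R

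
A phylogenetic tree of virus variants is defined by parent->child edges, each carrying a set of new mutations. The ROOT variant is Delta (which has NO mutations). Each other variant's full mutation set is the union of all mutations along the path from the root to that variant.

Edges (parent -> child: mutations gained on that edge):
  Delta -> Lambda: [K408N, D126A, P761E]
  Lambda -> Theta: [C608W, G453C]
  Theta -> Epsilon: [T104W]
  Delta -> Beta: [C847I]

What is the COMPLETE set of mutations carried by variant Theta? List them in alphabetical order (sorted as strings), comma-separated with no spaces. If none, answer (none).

At Delta: gained [] -> total []
At Lambda: gained ['K408N', 'D126A', 'P761E'] -> total ['D126A', 'K408N', 'P761E']
At Theta: gained ['C608W', 'G453C'] -> total ['C608W', 'D126A', 'G453C', 'K408N', 'P761E']

Answer: C608W,D126A,G453C,K408N,P761E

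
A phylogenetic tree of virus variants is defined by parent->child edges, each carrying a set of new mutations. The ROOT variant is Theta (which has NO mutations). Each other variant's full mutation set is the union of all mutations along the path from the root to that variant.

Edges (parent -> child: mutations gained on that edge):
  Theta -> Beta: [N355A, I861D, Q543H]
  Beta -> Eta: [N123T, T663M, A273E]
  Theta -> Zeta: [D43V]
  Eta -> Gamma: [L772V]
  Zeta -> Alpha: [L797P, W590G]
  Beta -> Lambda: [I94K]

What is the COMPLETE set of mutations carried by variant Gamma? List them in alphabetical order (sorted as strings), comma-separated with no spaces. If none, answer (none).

At Theta: gained [] -> total []
At Beta: gained ['N355A', 'I861D', 'Q543H'] -> total ['I861D', 'N355A', 'Q543H']
At Eta: gained ['N123T', 'T663M', 'A273E'] -> total ['A273E', 'I861D', 'N123T', 'N355A', 'Q543H', 'T663M']
At Gamma: gained ['L772V'] -> total ['A273E', 'I861D', 'L772V', 'N123T', 'N355A', 'Q543H', 'T663M']

Answer: A273E,I861D,L772V,N123T,N355A,Q543H,T663M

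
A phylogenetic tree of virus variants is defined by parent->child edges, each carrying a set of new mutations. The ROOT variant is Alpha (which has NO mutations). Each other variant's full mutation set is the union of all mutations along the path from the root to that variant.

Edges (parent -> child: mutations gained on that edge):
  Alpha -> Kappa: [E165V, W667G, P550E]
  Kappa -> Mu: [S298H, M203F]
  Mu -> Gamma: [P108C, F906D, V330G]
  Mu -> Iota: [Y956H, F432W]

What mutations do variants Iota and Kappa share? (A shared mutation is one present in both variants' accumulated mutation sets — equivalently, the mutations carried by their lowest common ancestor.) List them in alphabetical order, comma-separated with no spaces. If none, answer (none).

Accumulating mutations along path to Iota:
  At Alpha: gained [] -> total []
  At Kappa: gained ['E165V', 'W667G', 'P550E'] -> total ['E165V', 'P550E', 'W667G']
  At Mu: gained ['S298H', 'M203F'] -> total ['E165V', 'M203F', 'P550E', 'S298H', 'W667G']
  At Iota: gained ['Y956H', 'F432W'] -> total ['E165V', 'F432W', 'M203F', 'P550E', 'S298H', 'W667G', 'Y956H']
Mutations(Iota) = ['E165V', 'F432W', 'M203F', 'P550E', 'S298H', 'W667G', 'Y956H']
Accumulating mutations along path to Kappa:
  At Alpha: gained [] -> total []
  At Kappa: gained ['E165V', 'W667G', 'P550E'] -> total ['E165V', 'P550E', 'W667G']
Mutations(Kappa) = ['E165V', 'P550E', 'W667G']
Intersection: ['E165V', 'F432W', 'M203F', 'P550E', 'S298H', 'W667G', 'Y956H'] ∩ ['E165V', 'P550E', 'W667G'] = ['E165V', 'P550E', 'W667G']

Answer: E165V,P550E,W667G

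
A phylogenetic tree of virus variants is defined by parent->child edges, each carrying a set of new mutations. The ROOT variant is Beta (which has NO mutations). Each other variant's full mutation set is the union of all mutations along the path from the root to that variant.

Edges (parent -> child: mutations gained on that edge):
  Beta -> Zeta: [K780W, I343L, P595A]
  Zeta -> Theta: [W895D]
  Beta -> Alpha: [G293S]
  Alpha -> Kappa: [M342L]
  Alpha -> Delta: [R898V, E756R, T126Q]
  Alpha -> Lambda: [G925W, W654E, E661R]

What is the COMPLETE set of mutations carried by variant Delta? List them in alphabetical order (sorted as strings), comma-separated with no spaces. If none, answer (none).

Answer: E756R,G293S,R898V,T126Q

Derivation:
At Beta: gained [] -> total []
At Alpha: gained ['G293S'] -> total ['G293S']
At Delta: gained ['R898V', 'E756R', 'T126Q'] -> total ['E756R', 'G293S', 'R898V', 'T126Q']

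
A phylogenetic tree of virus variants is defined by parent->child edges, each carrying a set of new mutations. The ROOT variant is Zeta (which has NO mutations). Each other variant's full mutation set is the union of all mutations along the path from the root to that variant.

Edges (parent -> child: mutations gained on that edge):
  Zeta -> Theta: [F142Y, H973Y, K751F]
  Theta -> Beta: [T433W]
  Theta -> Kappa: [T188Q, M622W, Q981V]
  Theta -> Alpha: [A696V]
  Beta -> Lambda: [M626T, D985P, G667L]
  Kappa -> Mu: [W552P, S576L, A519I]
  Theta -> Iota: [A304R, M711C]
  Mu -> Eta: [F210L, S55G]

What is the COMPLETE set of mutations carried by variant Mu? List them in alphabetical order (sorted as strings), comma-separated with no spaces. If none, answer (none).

At Zeta: gained [] -> total []
At Theta: gained ['F142Y', 'H973Y', 'K751F'] -> total ['F142Y', 'H973Y', 'K751F']
At Kappa: gained ['T188Q', 'M622W', 'Q981V'] -> total ['F142Y', 'H973Y', 'K751F', 'M622W', 'Q981V', 'T188Q']
At Mu: gained ['W552P', 'S576L', 'A519I'] -> total ['A519I', 'F142Y', 'H973Y', 'K751F', 'M622W', 'Q981V', 'S576L', 'T188Q', 'W552P']

Answer: A519I,F142Y,H973Y,K751F,M622W,Q981V,S576L,T188Q,W552P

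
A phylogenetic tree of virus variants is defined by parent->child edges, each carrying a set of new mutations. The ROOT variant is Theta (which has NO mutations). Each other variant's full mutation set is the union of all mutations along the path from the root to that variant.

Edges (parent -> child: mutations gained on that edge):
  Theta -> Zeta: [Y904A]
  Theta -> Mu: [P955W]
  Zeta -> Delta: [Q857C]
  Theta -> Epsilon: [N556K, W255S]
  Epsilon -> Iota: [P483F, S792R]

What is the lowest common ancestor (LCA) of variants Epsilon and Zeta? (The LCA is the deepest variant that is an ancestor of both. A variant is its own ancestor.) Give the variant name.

Answer: Theta

Derivation:
Path from root to Epsilon: Theta -> Epsilon
  ancestors of Epsilon: {Theta, Epsilon}
Path from root to Zeta: Theta -> Zeta
  ancestors of Zeta: {Theta, Zeta}
Common ancestors: {Theta}
Walk up from Zeta: Zeta (not in ancestors of Epsilon), Theta (in ancestors of Epsilon)
Deepest common ancestor (LCA) = Theta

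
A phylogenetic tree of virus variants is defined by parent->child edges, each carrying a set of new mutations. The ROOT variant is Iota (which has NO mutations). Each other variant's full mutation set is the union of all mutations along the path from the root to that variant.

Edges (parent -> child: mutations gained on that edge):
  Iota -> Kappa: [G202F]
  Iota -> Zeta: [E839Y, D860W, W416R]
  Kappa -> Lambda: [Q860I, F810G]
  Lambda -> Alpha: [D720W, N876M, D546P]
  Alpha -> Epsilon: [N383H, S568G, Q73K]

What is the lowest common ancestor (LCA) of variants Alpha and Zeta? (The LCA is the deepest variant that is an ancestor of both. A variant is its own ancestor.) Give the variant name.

Path from root to Alpha: Iota -> Kappa -> Lambda -> Alpha
  ancestors of Alpha: {Iota, Kappa, Lambda, Alpha}
Path from root to Zeta: Iota -> Zeta
  ancestors of Zeta: {Iota, Zeta}
Common ancestors: {Iota}
Walk up from Zeta: Zeta (not in ancestors of Alpha), Iota (in ancestors of Alpha)
Deepest common ancestor (LCA) = Iota

Answer: Iota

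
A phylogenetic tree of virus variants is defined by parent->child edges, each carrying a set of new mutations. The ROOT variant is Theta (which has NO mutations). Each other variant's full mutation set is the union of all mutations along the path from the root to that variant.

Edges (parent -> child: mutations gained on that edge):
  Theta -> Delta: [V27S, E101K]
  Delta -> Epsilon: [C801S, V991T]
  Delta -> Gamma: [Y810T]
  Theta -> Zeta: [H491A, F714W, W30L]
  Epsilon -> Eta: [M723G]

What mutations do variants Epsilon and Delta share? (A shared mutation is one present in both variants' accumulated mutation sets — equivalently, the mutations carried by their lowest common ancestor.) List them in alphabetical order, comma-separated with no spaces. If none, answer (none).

Answer: E101K,V27S

Derivation:
Accumulating mutations along path to Epsilon:
  At Theta: gained [] -> total []
  At Delta: gained ['V27S', 'E101K'] -> total ['E101K', 'V27S']
  At Epsilon: gained ['C801S', 'V991T'] -> total ['C801S', 'E101K', 'V27S', 'V991T']
Mutations(Epsilon) = ['C801S', 'E101K', 'V27S', 'V991T']
Accumulating mutations along path to Delta:
  At Theta: gained [] -> total []
  At Delta: gained ['V27S', 'E101K'] -> total ['E101K', 'V27S']
Mutations(Delta) = ['E101K', 'V27S']
Intersection: ['C801S', 'E101K', 'V27S', 'V991T'] ∩ ['E101K', 'V27S'] = ['E101K', 'V27S']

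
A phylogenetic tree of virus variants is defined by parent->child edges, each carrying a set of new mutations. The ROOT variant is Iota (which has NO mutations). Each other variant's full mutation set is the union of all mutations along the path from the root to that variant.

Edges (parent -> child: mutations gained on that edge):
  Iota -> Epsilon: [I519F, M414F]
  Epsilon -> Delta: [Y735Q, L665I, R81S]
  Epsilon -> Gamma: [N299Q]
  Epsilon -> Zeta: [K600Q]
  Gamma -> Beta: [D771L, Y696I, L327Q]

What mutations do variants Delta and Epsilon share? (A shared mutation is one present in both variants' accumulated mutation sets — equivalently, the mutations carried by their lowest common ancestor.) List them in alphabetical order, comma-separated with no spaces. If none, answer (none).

Accumulating mutations along path to Delta:
  At Iota: gained [] -> total []
  At Epsilon: gained ['I519F', 'M414F'] -> total ['I519F', 'M414F']
  At Delta: gained ['Y735Q', 'L665I', 'R81S'] -> total ['I519F', 'L665I', 'M414F', 'R81S', 'Y735Q']
Mutations(Delta) = ['I519F', 'L665I', 'M414F', 'R81S', 'Y735Q']
Accumulating mutations along path to Epsilon:
  At Iota: gained [] -> total []
  At Epsilon: gained ['I519F', 'M414F'] -> total ['I519F', 'M414F']
Mutations(Epsilon) = ['I519F', 'M414F']
Intersection: ['I519F', 'L665I', 'M414F', 'R81S', 'Y735Q'] ∩ ['I519F', 'M414F'] = ['I519F', 'M414F']

Answer: I519F,M414F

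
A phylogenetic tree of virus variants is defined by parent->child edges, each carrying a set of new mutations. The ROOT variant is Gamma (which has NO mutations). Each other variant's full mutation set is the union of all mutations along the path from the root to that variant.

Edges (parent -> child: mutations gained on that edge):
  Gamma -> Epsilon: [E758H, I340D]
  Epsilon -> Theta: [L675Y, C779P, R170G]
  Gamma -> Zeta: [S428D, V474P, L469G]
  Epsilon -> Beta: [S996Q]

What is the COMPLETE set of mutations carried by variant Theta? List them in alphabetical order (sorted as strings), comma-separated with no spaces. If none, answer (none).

At Gamma: gained [] -> total []
At Epsilon: gained ['E758H', 'I340D'] -> total ['E758H', 'I340D']
At Theta: gained ['L675Y', 'C779P', 'R170G'] -> total ['C779P', 'E758H', 'I340D', 'L675Y', 'R170G']

Answer: C779P,E758H,I340D,L675Y,R170G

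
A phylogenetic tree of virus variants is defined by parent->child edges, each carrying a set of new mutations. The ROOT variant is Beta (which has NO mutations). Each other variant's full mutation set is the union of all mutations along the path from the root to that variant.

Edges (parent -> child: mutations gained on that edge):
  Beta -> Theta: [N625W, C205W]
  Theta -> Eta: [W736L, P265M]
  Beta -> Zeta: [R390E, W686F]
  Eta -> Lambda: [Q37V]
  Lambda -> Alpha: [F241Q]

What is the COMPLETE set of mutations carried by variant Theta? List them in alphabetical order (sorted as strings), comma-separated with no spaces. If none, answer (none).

At Beta: gained [] -> total []
At Theta: gained ['N625W', 'C205W'] -> total ['C205W', 'N625W']

Answer: C205W,N625W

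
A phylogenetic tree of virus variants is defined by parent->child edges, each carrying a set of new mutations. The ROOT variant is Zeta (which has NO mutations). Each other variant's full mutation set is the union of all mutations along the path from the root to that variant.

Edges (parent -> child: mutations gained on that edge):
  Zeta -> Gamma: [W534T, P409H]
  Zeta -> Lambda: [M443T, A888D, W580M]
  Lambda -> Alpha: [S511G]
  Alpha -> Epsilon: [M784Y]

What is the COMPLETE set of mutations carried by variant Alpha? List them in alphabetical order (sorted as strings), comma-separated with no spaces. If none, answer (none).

At Zeta: gained [] -> total []
At Lambda: gained ['M443T', 'A888D', 'W580M'] -> total ['A888D', 'M443T', 'W580M']
At Alpha: gained ['S511G'] -> total ['A888D', 'M443T', 'S511G', 'W580M']

Answer: A888D,M443T,S511G,W580M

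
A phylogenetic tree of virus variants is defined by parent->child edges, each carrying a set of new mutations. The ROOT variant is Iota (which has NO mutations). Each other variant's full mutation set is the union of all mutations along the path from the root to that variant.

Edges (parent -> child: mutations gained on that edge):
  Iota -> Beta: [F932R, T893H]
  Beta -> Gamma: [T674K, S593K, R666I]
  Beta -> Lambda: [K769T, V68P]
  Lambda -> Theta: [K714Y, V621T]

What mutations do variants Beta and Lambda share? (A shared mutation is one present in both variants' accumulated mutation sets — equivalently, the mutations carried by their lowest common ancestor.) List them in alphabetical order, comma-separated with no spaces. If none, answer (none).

Answer: F932R,T893H

Derivation:
Accumulating mutations along path to Beta:
  At Iota: gained [] -> total []
  At Beta: gained ['F932R', 'T893H'] -> total ['F932R', 'T893H']
Mutations(Beta) = ['F932R', 'T893H']
Accumulating mutations along path to Lambda:
  At Iota: gained [] -> total []
  At Beta: gained ['F932R', 'T893H'] -> total ['F932R', 'T893H']
  At Lambda: gained ['K769T', 'V68P'] -> total ['F932R', 'K769T', 'T893H', 'V68P']
Mutations(Lambda) = ['F932R', 'K769T', 'T893H', 'V68P']
Intersection: ['F932R', 'T893H'] ∩ ['F932R', 'K769T', 'T893H', 'V68P'] = ['F932R', 'T893H']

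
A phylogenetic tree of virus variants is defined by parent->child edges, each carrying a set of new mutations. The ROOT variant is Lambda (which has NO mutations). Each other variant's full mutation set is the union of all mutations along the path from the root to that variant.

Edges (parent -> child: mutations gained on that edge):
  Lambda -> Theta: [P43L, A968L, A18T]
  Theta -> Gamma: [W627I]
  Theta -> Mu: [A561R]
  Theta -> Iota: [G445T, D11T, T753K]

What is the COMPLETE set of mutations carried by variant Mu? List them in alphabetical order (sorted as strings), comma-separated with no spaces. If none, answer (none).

Answer: A18T,A561R,A968L,P43L

Derivation:
At Lambda: gained [] -> total []
At Theta: gained ['P43L', 'A968L', 'A18T'] -> total ['A18T', 'A968L', 'P43L']
At Mu: gained ['A561R'] -> total ['A18T', 'A561R', 'A968L', 'P43L']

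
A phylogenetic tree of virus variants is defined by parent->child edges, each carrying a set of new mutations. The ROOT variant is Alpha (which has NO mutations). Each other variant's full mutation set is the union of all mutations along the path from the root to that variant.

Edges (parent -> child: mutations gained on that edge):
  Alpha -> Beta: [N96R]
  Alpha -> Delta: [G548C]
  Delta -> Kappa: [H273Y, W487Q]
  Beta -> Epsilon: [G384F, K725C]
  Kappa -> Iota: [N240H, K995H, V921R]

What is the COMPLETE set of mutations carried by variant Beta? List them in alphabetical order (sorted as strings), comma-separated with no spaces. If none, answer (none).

Answer: N96R

Derivation:
At Alpha: gained [] -> total []
At Beta: gained ['N96R'] -> total ['N96R']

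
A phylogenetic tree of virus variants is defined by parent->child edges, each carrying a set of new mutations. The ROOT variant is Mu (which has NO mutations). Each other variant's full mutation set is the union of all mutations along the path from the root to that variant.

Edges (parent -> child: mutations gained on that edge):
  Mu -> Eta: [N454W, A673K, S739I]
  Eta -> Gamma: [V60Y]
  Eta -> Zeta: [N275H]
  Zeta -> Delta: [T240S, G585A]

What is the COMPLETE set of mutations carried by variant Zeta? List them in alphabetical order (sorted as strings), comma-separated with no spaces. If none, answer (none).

Answer: A673K,N275H,N454W,S739I

Derivation:
At Mu: gained [] -> total []
At Eta: gained ['N454W', 'A673K', 'S739I'] -> total ['A673K', 'N454W', 'S739I']
At Zeta: gained ['N275H'] -> total ['A673K', 'N275H', 'N454W', 'S739I']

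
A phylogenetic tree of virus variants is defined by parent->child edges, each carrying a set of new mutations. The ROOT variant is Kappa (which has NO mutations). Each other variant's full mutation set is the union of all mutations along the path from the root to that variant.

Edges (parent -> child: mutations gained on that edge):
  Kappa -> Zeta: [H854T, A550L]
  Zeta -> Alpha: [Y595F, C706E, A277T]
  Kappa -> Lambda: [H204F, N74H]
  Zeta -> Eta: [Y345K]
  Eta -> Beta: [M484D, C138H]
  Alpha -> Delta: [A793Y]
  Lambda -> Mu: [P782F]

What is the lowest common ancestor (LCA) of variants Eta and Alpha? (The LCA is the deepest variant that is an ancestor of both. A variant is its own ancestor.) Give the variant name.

Answer: Zeta

Derivation:
Path from root to Eta: Kappa -> Zeta -> Eta
  ancestors of Eta: {Kappa, Zeta, Eta}
Path from root to Alpha: Kappa -> Zeta -> Alpha
  ancestors of Alpha: {Kappa, Zeta, Alpha}
Common ancestors: {Kappa, Zeta}
Walk up from Alpha: Alpha (not in ancestors of Eta), Zeta (in ancestors of Eta), Kappa (in ancestors of Eta)
Deepest common ancestor (LCA) = Zeta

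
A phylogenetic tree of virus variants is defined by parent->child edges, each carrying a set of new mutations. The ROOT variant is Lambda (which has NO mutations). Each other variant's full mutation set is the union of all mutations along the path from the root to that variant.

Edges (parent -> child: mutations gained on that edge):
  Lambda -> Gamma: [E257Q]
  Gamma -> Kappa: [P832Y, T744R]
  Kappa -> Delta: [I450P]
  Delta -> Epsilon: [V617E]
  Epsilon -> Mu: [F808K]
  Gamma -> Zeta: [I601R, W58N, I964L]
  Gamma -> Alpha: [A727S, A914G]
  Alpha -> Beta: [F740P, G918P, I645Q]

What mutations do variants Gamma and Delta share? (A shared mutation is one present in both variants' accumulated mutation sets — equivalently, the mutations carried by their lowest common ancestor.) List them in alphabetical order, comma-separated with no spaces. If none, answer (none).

Answer: E257Q

Derivation:
Accumulating mutations along path to Gamma:
  At Lambda: gained [] -> total []
  At Gamma: gained ['E257Q'] -> total ['E257Q']
Mutations(Gamma) = ['E257Q']
Accumulating mutations along path to Delta:
  At Lambda: gained [] -> total []
  At Gamma: gained ['E257Q'] -> total ['E257Q']
  At Kappa: gained ['P832Y', 'T744R'] -> total ['E257Q', 'P832Y', 'T744R']
  At Delta: gained ['I450P'] -> total ['E257Q', 'I450P', 'P832Y', 'T744R']
Mutations(Delta) = ['E257Q', 'I450P', 'P832Y', 'T744R']
Intersection: ['E257Q'] ∩ ['E257Q', 'I450P', 'P832Y', 'T744R'] = ['E257Q']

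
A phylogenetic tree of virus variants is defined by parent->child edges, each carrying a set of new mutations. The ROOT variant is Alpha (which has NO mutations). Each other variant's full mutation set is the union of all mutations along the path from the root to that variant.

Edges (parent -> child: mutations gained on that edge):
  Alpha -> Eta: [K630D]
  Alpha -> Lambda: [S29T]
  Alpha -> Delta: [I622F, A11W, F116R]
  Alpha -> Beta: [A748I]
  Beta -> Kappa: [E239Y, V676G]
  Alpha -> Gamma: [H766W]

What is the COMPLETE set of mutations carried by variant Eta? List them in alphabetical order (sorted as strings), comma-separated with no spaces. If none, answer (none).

At Alpha: gained [] -> total []
At Eta: gained ['K630D'] -> total ['K630D']

Answer: K630D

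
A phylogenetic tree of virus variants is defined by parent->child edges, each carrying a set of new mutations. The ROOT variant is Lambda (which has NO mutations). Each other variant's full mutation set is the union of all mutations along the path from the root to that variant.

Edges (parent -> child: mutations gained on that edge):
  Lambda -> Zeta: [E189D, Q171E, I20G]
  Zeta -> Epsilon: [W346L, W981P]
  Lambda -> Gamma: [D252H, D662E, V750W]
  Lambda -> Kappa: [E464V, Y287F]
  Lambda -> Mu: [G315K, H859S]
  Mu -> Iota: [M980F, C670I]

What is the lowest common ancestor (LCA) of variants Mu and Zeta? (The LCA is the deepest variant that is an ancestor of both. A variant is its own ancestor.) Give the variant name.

Answer: Lambda

Derivation:
Path from root to Mu: Lambda -> Mu
  ancestors of Mu: {Lambda, Mu}
Path from root to Zeta: Lambda -> Zeta
  ancestors of Zeta: {Lambda, Zeta}
Common ancestors: {Lambda}
Walk up from Zeta: Zeta (not in ancestors of Mu), Lambda (in ancestors of Mu)
Deepest common ancestor (LCA) = Lambda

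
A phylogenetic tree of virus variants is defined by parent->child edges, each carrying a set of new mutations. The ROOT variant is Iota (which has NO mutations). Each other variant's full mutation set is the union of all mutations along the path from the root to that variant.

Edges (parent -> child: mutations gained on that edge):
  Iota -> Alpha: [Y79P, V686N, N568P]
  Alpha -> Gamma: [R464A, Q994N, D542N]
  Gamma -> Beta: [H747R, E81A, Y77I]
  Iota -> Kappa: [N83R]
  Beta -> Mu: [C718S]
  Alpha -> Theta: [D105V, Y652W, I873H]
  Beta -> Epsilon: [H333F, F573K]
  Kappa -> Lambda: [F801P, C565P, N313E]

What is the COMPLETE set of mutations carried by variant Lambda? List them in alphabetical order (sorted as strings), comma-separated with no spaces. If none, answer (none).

At Iota: gained [] -> total []
At Kappa: gained ['N83R'] -> total ['N83R']
At Lambda: gained ['F801P', 'C565P', 'N313E'] -> total ['C565P', 'F801P', 'N313E', 'N83R']

Answer: C565P,F801P,N313E,N83R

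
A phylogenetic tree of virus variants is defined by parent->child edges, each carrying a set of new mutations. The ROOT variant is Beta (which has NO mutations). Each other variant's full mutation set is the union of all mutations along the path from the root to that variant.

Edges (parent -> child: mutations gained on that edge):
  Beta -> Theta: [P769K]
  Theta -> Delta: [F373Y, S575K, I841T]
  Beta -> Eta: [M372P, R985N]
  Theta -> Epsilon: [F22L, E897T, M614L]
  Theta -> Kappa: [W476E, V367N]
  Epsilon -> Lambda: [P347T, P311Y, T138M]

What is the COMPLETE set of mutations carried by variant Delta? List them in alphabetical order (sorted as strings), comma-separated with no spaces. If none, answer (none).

At Beta: gained [] -> total []
At Theta: gained ['P769K'] -> total ['P769K']
At Delta: gained ['F373Y', 'S575K', 'I841T'] -> total ['F373Y', 'I841T', 'P769K', 'S575K']

Answer: F373Y,I841T,P769K,S575K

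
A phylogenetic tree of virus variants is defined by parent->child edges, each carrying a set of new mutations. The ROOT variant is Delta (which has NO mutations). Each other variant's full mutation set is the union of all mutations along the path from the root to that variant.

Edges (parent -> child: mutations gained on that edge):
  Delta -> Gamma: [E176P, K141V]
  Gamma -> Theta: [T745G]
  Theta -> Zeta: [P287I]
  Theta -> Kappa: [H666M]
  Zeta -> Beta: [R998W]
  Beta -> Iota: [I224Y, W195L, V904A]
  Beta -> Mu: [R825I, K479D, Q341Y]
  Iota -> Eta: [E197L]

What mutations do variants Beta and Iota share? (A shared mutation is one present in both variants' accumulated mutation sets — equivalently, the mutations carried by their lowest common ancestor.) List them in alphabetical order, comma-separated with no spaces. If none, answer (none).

Accumulating mutations along path to Beta:
  At Delta: gained [] -> total []
  At Gamma: gained ['E176P', 'K141V'] -> total ['E176P', 'K141V']
  At Theta: gained ['T745G'] -> total ['E176P', 'K141V', 'T745G']
  At Zeta: gained ['P287I'] -> total ['E176P', 'K141V', 'P287I', 'T745G']
  At Beta: gained ['R998W'] -> total ['E176P', 'K141V', 'P287I', 'R998W', 'T745G']
Mutations(Beta) = ['E176P', 'K141V', 'P287I', 'R998W', 'T745G']
Accumulating mutations along path to Iota:
  At Delta: gained [] -> total []
  At Gamma: gained ['E176P', 'K141V'] -> total ['E176P', 'K141V']
  At Theta: gained ['T745G'] -> total ['E176P', 'K141V', 'T745G']
  At Zeta: gained ['P287I'] -> total ['E176P', 'K141V', 'P287I', 'T745G']
  At Beta: gained ['R998W'] -> total ['E176P', 'K141V', 'P287I', 'R998W', 'T745G']
  At Iota: gained ['I224Y', 'W195L', 'V904A'] -> total ['E176P', 'I224Y', 'K141V', 'P287I', 'R998W', 'T745G', 'V904A', 'W195L']
Mutations(Iota) = ['E176P', 'I224Y', 'K141V', 'P287I', 'R998W', 'T745G', 'V904A', 'W195L']
Intersection: ['E176P', 'K141V', 'P287I', 'R998W', 'T745G'] ∩ ['E176P', 'I224Y', 'K141V', 'P287I', 'R998W', 'T745G', 'V904A', 'W195L'] = ['E176P', 'K141V', 'P287I', 'R998W', 'T745G']

Answer: E176P,K141V,P287I,R998W,T745G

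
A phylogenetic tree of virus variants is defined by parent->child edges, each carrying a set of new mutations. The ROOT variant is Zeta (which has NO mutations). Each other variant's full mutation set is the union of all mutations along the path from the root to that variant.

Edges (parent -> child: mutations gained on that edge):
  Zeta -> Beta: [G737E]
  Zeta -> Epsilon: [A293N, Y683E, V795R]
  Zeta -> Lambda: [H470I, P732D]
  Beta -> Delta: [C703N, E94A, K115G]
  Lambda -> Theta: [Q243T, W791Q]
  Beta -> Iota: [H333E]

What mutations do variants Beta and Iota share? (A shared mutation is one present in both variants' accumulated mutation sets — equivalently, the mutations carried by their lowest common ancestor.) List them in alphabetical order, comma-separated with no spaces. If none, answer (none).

Answer: G737E

Derivation:
Accumulating mutations along path to Beta:
  At Zeta: gained [] -> total []
  At Beta: gained ['G737E'] -> total ['G737E']
Mutations(Beta) = ['G737E']
Accumulating mutations along path to Iota:
  At Zeta: gained [] -> total []
  At Beta: gained ['G737E'] -> total ['G737E']
  At Iota: gained ['H333E'] -> total ['G737E', 'H333E']
Mutations(Iota) = ['G737E', 'H333E']
Intersection: ['G737E'] ∩ ['G737E', 'H333E'] = ['G737E']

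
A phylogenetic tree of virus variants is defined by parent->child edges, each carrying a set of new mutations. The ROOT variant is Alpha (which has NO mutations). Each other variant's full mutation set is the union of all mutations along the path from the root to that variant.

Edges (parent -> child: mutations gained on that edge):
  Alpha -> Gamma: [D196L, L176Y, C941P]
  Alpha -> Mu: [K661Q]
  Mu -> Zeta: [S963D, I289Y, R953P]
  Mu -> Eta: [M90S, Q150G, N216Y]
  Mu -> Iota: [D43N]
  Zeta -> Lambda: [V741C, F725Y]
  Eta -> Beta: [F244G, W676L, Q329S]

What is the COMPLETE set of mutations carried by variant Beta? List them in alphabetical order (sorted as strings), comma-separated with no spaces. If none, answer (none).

At Alpha: gained [] -> total []
At Mu: gained ['K661Q'] -> total ['K661Q']
At Eta: gained ['M90S', 'Q150G', 'N216Y'] -> total ['K661Q', 'M90S', 'N216Y', 'Q150G']
At Beta: gained ['F244G', 'W676L', 'Q329S'] -> total ['F244G', 'K661Q', 'M90S', 'N216Y', 'Q150G', 'Q329S', 'W676L']

Answer: F244G,K661Q,M90S,N216Y,Q150G,Q329S,W676L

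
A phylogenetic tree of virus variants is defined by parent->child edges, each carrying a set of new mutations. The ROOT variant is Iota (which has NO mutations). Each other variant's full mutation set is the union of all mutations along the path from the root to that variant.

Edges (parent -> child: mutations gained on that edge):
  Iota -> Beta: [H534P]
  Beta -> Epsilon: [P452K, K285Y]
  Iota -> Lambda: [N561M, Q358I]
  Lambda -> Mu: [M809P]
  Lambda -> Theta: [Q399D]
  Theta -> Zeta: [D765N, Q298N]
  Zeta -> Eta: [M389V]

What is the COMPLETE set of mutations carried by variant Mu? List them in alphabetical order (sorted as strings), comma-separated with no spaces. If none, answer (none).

Answer: M809P,N561M,Q358I

Derivation:
At Iota: gained [] -> total []
At Lambda: gained ['N561M', 'Q358I'] -> total ['N561M', 'Q358I']
At Mu: gained ['M809P'] -> total ['M809P', 'N561M', 'Q358I']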